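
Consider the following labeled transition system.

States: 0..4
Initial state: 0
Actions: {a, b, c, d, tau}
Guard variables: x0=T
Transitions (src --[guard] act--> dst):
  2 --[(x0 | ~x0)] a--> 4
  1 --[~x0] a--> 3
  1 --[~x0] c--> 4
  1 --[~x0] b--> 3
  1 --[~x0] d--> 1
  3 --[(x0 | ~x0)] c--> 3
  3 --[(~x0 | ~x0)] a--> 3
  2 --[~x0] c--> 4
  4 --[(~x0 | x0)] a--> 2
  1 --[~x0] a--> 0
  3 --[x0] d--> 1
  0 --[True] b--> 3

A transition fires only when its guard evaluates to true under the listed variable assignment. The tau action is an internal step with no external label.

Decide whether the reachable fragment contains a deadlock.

Reach set: {0,1,3}
  0: b→3  [deg 1]
  1: ∅  [deadlock]
  3: c→3  d→1  [deg 2]
trace reaching 1: b·d

Answer: DEADLOCK at state 1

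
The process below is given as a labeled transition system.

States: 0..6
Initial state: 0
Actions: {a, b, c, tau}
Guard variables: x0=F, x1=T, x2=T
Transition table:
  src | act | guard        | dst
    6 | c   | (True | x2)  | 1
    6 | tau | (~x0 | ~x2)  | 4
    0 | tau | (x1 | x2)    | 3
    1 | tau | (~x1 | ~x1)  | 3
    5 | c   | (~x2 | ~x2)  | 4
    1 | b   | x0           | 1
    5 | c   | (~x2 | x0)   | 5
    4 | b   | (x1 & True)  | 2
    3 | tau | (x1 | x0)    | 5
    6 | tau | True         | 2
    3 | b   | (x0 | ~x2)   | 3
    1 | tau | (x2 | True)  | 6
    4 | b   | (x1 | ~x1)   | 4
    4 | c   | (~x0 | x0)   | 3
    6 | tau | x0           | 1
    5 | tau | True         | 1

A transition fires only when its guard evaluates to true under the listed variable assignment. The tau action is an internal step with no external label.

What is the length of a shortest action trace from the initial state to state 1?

Layered search for 1:
  L0 = {0}
  L1 = {3}
  L2 = {5}
  L3 = {1}
first hit 1 at d=3 via tau·tau·tau

Answer: 3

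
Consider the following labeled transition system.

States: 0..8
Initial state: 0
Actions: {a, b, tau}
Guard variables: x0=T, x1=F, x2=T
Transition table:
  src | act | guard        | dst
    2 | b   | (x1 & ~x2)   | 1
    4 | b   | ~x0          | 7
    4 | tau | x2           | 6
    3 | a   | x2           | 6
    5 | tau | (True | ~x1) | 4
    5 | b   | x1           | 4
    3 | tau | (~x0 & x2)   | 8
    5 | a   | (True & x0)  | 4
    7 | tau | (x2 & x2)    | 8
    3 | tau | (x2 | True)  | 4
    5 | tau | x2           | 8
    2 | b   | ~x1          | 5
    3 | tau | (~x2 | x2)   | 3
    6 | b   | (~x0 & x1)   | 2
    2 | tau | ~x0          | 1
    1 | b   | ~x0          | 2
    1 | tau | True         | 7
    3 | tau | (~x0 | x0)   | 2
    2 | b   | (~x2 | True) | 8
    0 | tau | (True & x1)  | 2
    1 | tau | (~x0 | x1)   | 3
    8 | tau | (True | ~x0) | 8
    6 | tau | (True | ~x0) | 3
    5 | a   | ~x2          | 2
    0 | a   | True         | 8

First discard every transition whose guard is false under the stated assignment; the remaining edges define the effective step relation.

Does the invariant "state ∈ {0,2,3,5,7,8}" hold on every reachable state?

Inv-set: {0,2,3,5,7,8}
Reach set: {0,8}
  0: ✓
  8: ✓

Answer: INVARIANT HOLDS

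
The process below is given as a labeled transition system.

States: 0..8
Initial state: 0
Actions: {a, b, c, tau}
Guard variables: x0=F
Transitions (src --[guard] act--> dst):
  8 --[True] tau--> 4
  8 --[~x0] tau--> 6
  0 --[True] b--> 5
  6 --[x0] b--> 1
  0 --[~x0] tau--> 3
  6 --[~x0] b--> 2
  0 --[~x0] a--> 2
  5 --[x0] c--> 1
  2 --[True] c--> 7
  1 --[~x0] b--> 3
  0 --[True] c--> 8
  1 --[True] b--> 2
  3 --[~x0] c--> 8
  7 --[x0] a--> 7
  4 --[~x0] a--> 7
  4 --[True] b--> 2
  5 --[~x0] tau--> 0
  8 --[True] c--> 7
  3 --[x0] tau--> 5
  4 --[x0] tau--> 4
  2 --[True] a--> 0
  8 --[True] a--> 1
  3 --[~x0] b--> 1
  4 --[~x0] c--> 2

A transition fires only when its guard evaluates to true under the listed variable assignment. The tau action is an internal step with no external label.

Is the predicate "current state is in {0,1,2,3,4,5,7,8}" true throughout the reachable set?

Allowed set {0,1,2,3,4,5,7,8}
R = {0,1,2,3,4,5,6,7,8}
  0: safe
  1: safe
  2: safe
  3: safe
  4: safe
  5: safe
  6: ✗ unsafe
  7: safe
  8: safe
witness against invariant: c·tau → 6

Answer: INVARIANT VIOLATED at state 6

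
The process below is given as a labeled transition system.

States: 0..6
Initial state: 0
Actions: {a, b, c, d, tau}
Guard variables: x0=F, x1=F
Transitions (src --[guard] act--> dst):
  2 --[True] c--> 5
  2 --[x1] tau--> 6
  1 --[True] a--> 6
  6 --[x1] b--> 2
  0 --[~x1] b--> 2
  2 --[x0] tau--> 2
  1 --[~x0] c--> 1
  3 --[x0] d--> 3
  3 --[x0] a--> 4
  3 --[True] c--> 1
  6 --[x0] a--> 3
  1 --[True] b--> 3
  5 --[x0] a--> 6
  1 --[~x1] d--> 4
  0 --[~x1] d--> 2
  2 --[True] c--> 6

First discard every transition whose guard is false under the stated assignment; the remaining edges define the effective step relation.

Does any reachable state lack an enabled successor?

Reach set: {0,2,5,6}
  0: b→2  d→2  [2 out]
  2: c→5  c→6  [2 out]
  5: ∅  [no exit]
  6: ∅  [no exit]
trace reaching 5: b·c

Answer: DEADLOCK at state 5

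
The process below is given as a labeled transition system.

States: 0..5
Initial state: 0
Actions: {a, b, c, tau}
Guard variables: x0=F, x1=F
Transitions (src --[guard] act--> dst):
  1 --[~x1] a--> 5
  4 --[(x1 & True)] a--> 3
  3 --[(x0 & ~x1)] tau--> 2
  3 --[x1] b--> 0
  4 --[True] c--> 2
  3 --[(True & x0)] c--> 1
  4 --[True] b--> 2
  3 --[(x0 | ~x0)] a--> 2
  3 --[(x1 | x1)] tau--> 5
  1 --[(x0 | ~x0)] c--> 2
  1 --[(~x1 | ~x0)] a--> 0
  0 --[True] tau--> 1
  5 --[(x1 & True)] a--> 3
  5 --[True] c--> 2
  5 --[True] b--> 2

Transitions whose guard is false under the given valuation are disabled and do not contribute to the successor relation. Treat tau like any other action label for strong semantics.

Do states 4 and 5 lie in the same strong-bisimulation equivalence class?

Bisimulation quotient by refinement:
  round 0: {{0,1,2,3,4,5}}
  round 1: {{0},{1},{2},{3},{4,5}}
stable after 2 split(s): 5 block(s)
[4]={4,5}  [5]={4,5}

Answer: BISIMILAR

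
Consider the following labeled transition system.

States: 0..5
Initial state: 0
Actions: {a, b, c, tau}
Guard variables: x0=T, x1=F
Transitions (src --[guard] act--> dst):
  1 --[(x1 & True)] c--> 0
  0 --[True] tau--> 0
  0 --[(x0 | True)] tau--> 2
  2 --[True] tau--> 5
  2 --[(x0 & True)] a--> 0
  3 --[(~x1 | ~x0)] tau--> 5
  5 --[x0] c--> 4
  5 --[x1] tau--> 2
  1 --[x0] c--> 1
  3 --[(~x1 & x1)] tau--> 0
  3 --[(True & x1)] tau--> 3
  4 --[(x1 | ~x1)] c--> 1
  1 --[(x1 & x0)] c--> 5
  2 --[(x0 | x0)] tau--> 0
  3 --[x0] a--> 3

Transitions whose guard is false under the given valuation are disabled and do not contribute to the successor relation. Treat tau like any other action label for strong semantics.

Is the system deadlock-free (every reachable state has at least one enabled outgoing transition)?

Answer: DEADLOCK-FREE

Trace:
R = {0,1,2,4,5}
  0: tau→0  tau→2  [deg 2]
  1: c→1  [deg 1]
  2: a→0  tau→0  tau→5  [deg 3]
  4: c→1  [deg 1]
  5: c→4  [deg 1]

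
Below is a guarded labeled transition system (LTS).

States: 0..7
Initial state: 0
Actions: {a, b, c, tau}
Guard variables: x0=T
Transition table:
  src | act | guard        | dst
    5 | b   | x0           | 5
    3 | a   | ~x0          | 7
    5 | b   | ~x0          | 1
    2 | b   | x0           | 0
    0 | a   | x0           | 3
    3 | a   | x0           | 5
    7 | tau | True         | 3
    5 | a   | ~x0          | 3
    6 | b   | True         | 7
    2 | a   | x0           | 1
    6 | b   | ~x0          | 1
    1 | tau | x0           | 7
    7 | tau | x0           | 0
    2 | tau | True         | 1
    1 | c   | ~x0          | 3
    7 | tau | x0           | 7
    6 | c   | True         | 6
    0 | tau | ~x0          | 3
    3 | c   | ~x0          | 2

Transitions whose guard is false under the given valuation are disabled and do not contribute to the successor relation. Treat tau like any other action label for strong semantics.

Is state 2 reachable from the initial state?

Answer: UNREACHABLE

Trace:
Guard filter leaves 12 enabled edge(s).
Layer 0: {0}
Layer 1: {3}  total {0,3}
Layer 2: {5}  total {0,3,5}
Reachable = {0,3,5}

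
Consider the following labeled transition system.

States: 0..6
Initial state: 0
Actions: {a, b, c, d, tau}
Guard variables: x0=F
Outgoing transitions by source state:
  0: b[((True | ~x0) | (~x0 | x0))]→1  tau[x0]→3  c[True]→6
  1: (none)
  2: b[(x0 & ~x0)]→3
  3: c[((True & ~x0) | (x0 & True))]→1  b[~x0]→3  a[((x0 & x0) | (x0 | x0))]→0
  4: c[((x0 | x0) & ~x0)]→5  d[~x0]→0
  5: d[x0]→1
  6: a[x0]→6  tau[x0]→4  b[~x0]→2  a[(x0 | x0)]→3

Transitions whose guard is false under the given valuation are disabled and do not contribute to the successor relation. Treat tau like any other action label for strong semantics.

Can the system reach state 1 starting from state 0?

Guard filter leaves 6 enabled edge(s).
L0 = {0}
L1 = {1,6}  cumulative {0,1,6}
L2 = {2}  cumulative {0,1,2,6}
Reachable = {0,1,2,6}
trace reaching 1: b

Answer: REACHABLE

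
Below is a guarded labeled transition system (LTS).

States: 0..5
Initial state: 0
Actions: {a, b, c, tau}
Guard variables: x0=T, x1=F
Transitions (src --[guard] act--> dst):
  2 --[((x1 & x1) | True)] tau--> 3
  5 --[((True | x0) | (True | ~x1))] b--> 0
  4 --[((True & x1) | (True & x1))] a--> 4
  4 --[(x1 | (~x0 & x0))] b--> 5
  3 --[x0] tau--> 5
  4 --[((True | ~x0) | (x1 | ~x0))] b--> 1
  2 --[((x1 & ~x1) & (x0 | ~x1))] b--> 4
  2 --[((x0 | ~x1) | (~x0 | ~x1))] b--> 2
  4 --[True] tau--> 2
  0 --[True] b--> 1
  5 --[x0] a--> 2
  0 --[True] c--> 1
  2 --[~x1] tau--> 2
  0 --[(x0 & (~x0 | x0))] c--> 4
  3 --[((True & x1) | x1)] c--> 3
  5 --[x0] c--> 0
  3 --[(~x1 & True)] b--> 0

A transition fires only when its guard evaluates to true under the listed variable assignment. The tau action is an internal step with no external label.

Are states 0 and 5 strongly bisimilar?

Answer: NOT BISIMILAR

Trace:
Bisimulation quotient by refinement:
  π0 = {{0,1,2,3,4,5}}
  π1 = {{0},{1},{2,3,4},{5}}
  π2 = {{0},{1},{2},{3},{4},{5}}
Fixed point at round 3; 6 class(es).
0∈{0}, 5∈{5}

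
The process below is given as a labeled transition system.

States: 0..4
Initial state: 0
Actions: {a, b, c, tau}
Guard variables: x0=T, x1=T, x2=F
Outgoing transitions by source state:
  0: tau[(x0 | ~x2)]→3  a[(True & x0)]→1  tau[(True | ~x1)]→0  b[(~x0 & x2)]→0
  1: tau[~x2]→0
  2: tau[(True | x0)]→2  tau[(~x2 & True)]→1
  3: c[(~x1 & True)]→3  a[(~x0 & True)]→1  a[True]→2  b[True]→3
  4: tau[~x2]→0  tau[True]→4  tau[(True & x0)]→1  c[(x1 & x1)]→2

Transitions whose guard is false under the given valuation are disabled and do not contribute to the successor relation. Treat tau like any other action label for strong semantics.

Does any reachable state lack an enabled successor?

Reachable = {0,1,2,3}
  0: a→1  tau→0  tau→3  [3 out]
  1: tau→0  [1 out]
  2: tau→1  tau→2  [2 out]
  3: a→2  b→3  [2 out]

Answer: DEADLOCK-FREE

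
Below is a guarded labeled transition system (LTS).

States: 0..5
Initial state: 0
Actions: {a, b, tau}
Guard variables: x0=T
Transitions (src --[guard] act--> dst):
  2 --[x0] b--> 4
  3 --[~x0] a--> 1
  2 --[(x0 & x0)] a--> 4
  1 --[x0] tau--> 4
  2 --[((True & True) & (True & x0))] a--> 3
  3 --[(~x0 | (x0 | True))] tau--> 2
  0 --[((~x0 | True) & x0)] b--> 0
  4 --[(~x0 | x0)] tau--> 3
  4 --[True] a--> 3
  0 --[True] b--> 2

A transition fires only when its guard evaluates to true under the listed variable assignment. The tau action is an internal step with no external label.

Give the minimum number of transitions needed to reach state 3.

Answer: 2

Working:
BFS to 3:
  depth 0: {0}
  depth 1: {2}
  depth 2: {3,4}
3 enters at depth 2; path b·a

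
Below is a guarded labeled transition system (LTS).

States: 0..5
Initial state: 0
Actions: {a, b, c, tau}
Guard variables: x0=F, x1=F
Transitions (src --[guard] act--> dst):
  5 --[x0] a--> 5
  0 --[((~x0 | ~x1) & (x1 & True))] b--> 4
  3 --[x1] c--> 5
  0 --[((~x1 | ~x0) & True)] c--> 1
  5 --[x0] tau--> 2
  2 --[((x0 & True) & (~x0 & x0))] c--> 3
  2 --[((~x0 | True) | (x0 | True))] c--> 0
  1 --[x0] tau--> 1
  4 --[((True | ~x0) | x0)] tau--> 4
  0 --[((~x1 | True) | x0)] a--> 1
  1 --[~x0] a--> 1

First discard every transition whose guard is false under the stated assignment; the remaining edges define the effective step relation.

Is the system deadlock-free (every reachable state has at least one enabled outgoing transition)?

Answer: DEADLOCK-FREE

Trace:
Reach set: {0,1}
  0: a→1  c→1  [2 out]
  1: a→1  [1 out]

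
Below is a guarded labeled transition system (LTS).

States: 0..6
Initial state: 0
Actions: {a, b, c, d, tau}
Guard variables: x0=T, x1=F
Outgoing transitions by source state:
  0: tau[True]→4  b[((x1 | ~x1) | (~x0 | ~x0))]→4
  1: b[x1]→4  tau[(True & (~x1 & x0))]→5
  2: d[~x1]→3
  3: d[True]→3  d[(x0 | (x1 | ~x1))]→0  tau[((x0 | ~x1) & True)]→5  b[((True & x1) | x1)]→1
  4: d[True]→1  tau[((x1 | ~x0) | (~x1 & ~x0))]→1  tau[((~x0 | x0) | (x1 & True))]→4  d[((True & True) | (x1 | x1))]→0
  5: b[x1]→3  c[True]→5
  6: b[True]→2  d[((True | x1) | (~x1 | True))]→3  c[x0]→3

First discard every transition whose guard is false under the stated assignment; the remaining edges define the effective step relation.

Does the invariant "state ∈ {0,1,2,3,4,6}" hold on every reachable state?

Allowed set {0,1,2,3,4,6}
R = {0,1,4,5}
  0: safe
  1: safe
  4: safe
  5: VIOLATES
witness against invariant: tau·d·tau → 5

Answer: INVARIANT VIOLATED at state 5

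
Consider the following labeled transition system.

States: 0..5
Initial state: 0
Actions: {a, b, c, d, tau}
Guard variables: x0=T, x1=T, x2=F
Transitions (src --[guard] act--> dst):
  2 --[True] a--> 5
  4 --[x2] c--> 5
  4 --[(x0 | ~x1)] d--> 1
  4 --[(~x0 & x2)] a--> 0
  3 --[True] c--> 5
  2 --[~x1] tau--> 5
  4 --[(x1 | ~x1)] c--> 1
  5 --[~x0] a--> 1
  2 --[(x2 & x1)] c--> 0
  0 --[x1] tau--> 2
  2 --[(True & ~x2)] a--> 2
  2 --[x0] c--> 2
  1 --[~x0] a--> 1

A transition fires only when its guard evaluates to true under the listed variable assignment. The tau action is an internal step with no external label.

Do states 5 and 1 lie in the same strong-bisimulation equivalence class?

Refine partition for ~:
  round 0: {{0,1,2,3,4,5}}
  round 1: {{0},{1,5},{2},{3},{4}}
Fixed point at round 2; 5 class(es).
class of 5: {1,5}; class of 1: {1,5}

Answer: BISIMILAR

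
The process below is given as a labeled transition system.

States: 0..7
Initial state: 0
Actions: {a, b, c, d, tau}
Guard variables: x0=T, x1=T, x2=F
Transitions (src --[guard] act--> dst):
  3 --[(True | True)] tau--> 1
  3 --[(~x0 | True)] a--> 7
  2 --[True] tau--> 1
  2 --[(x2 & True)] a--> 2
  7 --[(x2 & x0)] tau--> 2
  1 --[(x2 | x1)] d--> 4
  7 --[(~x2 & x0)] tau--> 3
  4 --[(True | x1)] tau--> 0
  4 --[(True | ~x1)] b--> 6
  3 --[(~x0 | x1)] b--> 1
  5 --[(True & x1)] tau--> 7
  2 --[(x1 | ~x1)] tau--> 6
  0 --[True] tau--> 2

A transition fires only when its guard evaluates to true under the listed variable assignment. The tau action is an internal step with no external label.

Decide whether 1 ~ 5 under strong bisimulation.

Answer: NOT BISIMILAR

Analysis:
Refine partition for ~:
  round 0: {{0,1,2,3,4,5,6,7}}
  round 1: {{0,2,5,7},{1},{3},{4},{6}}
  round 2: {{0,5},{1},{2},{3},{4},{6},{7}}
  round 3: {{0},{1},{2},{3},{4},{5},{6},{7}}
8 equivalence class(es) (converged in 4)
class of 1: {1}; class of 5: {5}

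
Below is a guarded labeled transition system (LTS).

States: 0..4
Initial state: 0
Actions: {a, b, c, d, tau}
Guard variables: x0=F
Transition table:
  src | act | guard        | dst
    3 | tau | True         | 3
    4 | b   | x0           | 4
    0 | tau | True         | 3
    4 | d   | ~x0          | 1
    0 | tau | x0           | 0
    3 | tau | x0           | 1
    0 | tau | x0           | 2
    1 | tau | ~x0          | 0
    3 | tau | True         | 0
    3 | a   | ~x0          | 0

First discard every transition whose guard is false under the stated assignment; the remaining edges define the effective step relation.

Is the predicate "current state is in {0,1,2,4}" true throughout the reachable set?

Answer: INVARIANT VIOLATED at state 3

Trace:
Allowed set {0,1,2,4}
R = {0,3}
  0: ok
  3: outside
witness against invariant: tau → 3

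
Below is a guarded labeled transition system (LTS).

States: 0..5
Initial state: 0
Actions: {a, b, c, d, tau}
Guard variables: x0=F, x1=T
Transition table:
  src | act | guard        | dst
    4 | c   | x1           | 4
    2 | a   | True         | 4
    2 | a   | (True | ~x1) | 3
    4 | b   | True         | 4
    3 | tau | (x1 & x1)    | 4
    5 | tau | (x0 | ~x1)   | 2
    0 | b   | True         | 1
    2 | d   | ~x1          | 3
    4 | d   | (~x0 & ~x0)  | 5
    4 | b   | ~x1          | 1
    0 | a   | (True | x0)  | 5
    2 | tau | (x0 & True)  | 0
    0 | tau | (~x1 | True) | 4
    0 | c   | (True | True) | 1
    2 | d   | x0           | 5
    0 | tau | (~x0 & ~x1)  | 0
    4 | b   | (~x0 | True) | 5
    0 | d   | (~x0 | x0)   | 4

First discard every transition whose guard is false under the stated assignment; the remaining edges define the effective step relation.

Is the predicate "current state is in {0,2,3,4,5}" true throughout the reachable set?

Safe = {0,2,3,4,5}
Reach set: {0,1,4,5}
  0: ✓
  1: ✗ unsafe
  4: ✓
  5: ✓
witness against invariant: b → 1

Answer: INVARIANT VIOLATED at state 1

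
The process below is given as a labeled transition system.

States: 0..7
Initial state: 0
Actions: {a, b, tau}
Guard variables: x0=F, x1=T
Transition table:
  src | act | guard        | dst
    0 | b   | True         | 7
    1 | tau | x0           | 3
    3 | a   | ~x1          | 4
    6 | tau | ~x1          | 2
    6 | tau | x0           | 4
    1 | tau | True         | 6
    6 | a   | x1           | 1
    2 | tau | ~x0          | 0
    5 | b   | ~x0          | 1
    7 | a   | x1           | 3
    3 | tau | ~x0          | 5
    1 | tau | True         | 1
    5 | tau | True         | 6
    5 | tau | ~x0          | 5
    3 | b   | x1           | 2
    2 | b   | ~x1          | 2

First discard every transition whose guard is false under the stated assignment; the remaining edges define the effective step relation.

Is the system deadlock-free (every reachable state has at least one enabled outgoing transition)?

Answer: DEADLOCK-FREE

Analysis:
Reach set: {0,1,2,3,5,6,7}
  0: b→7  [1 out]
  1: tau→1  tau→6  [2 out]
  2: tau→0  [1 out]
  3: b→2  tau→5  [2 out]
  5: b→1  tau→5  tau→6  [3 out]
  6: a→1  [1 out]
  7: a→3  [1 out]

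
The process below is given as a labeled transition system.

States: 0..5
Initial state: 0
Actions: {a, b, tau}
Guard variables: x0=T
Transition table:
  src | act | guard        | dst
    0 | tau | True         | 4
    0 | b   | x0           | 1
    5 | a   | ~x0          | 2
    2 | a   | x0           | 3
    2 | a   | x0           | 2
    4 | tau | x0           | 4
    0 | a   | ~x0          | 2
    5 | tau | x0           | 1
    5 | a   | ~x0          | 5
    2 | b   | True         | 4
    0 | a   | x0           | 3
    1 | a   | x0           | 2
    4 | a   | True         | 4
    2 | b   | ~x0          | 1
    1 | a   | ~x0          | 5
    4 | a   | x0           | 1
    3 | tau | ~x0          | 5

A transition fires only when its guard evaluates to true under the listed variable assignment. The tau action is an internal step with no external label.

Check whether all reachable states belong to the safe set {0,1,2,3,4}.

Answer: INVARIANT HOLDS

Trace:
Safe = {0,1,2,3,4}
Reach set: {0,1,2,3,4}
  0: ok
  1: ok
  2: ok
  3: ok
  4: ok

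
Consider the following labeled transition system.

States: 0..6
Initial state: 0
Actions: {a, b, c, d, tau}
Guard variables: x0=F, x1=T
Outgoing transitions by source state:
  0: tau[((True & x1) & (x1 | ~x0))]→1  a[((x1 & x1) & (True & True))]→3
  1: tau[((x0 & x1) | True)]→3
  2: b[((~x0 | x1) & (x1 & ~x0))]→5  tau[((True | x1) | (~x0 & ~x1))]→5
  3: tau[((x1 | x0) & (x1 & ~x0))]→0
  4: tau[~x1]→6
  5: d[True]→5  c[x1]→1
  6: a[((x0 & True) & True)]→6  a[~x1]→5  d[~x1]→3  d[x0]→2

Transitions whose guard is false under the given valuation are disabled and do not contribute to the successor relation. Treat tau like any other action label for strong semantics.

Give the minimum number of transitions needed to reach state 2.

Answer: UNREACHABLE

Analysis:
Layered search for 2:
  L0 = {0}
  L1 = {1,3}
2 never appears.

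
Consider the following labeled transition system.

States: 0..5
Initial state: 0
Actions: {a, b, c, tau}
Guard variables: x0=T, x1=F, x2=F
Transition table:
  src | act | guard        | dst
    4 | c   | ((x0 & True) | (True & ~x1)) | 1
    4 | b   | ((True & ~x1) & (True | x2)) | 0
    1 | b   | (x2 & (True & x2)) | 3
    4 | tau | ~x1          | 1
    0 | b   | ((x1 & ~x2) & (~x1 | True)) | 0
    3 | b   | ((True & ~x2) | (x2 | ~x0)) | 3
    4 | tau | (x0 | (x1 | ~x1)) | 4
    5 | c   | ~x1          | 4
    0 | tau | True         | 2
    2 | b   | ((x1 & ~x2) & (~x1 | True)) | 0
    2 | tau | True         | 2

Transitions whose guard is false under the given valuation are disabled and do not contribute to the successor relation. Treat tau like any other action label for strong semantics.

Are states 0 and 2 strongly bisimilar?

Answer: BISIMILAR

Working:
Bisimulation quotient by refinement:
  P[0] = {{0,1,2,3,4,5}}
  P[1] = {{0,2},{1},{3},{4},{5}}
stable after 2 split(s): 5 block(s)
[0]={0,2}  [2]={0,2}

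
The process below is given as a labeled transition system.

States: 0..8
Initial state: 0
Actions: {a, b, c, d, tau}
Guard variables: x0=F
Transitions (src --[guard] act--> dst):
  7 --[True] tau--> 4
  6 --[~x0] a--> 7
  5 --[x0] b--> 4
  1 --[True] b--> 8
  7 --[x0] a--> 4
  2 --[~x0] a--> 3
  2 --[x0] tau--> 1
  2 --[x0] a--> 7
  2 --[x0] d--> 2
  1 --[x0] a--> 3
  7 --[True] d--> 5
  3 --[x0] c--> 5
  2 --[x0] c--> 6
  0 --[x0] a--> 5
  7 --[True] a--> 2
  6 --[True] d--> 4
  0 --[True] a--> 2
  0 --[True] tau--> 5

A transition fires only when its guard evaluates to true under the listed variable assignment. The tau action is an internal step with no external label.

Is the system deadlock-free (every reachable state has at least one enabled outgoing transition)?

Answer: DEADLOCK at state 3

Analysis:
R = {0,2,3,5}
  0: a→2  tau→5  [deg 2]
  2: a→3  [deg 1]
  3: ∅  [deadlock]
  5: ∅  [deadlock]
trace reaching 3: a·a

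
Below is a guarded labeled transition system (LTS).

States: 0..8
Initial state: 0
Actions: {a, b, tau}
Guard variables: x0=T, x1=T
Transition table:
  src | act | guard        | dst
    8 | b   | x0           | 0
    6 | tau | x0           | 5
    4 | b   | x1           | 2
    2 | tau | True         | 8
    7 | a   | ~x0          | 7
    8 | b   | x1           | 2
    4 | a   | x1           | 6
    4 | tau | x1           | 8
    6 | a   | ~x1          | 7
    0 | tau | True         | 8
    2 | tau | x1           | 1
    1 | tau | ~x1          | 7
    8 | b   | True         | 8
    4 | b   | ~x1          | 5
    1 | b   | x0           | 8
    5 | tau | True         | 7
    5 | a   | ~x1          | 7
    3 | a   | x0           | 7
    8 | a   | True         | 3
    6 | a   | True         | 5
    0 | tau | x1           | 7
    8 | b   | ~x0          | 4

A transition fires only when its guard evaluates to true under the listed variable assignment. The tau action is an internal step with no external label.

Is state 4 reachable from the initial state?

16 transition(s) survive guard evaluation.
depth 0: {0}
depth 1: {7,8}  cumulative {0,7,8}
depth 2: {2,3}  cumulative {0,2,3,7,8}
depth 3: {1}  cumulative {0,1,2,3,7,8}
R = {0,1,2,3,7,8}

Answer: UNREACHABLE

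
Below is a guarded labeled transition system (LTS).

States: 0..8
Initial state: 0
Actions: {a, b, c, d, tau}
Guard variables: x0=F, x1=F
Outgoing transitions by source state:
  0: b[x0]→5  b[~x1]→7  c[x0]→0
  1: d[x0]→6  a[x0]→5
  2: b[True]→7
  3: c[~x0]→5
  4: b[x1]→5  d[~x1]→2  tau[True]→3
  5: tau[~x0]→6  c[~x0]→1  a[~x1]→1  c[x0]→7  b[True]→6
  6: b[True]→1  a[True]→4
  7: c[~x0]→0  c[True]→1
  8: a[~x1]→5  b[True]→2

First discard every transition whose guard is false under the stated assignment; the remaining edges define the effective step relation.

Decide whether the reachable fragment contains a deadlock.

Answer: DEADLOCK at state 1

Working:
R = {0,1,7}
  0: b→7  [1 out]
  1: ∅  [no exit]
  7: c→0  c→1  [2 out]
trace reaching 1: b·c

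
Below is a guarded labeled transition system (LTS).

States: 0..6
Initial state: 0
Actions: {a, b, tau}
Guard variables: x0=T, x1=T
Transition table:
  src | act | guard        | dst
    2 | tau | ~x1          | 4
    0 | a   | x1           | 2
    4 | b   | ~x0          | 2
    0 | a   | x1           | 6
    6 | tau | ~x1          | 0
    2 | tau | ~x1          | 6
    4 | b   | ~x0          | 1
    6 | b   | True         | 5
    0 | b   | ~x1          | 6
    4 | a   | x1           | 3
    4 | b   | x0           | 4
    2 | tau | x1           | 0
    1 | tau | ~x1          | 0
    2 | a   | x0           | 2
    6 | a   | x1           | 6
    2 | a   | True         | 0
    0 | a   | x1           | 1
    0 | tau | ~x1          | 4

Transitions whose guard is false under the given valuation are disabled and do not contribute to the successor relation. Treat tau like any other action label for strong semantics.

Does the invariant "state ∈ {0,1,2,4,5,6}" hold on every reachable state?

Answer: INVARIANT HOLDS

Analysis:
Inv-set: {0,1,2,4,5,6}
Reachable = {0,1,2,5,6}
  0: safe
  1: safe
  2: safe
  5: safe
  6: safe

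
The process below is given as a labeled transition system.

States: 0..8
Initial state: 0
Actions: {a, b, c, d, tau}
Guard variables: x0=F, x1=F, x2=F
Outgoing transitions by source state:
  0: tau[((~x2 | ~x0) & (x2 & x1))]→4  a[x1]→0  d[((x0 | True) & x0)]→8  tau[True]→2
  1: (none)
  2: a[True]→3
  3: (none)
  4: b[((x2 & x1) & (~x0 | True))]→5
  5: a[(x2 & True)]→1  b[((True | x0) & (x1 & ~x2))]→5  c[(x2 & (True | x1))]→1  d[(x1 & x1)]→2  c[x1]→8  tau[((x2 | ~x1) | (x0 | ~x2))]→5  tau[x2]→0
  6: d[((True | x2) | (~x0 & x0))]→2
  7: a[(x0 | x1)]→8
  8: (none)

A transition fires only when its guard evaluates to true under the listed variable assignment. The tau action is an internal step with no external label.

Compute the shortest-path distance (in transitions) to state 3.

BFS to 3:
  Layer 0: {0}
  Layer 1: {2}
  Layer 2: {3}
depth(3)=2, e.g. tau·a

Answer: 2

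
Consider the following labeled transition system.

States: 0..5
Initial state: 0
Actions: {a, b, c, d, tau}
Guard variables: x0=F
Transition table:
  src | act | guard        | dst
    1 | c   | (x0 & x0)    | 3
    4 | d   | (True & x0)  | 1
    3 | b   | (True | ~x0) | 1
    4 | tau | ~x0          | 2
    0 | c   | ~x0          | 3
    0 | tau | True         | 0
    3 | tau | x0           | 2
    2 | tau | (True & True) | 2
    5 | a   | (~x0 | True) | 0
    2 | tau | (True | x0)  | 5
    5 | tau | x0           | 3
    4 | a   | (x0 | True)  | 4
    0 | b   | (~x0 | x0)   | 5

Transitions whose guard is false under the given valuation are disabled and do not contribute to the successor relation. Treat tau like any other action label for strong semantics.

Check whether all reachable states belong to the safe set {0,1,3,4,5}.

Answer: INVARIANT HOLDS

Working:
Allowed set {0,1,3,4,5}
Reachable = {0,1,3,5}
  0: safe
  1: safe
  3: safe
  5: safe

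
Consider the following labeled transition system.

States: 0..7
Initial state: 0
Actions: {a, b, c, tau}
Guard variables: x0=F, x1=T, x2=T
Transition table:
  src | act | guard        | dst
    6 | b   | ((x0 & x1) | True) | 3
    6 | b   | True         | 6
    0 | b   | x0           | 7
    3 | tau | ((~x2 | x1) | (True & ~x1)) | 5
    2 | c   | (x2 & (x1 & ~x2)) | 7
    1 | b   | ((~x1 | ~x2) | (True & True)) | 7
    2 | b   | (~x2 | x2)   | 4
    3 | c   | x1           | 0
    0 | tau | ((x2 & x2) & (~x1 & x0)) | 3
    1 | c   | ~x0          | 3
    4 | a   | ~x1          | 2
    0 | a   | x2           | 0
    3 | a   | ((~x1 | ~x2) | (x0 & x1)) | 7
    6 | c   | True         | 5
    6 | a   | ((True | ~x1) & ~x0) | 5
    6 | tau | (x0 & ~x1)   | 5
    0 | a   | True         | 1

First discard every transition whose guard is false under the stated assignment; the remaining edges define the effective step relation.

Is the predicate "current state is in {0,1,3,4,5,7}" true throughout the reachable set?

Answer: INVARIANT HOLDS

Trace:
Safe = {0,1,3,4,5,7}
Reach set: {0,1,3,5,7}
  0: ok
  1: ok
  3: ok
  5: ok
  7: ok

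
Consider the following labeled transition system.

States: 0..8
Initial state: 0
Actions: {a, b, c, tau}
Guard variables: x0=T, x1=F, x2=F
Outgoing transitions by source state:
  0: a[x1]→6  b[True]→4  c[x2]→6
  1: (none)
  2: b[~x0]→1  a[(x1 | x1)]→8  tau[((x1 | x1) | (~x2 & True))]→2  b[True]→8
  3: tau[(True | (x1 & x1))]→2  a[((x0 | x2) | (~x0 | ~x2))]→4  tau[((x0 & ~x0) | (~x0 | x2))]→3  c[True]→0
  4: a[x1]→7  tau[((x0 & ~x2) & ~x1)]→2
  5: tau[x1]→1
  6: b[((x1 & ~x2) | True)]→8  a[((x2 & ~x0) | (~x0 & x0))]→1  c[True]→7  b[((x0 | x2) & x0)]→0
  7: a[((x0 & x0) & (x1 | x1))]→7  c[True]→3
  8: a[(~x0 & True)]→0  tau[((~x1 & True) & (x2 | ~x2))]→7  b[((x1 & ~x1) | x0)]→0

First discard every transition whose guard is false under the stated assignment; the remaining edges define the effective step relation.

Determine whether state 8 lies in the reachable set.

After dropping false guards: 13 live edges.
Layer 0: {0}
Layer 1: {4}  cumulative {0,4}
Layer 2: {2}  cumulative {0,2,4}
Layer 3: {8}  cumulative {0,2,4,8}
Layer 4: {7}  cumulative {0,2,4,7,8}
Layer 5: {3}  cumulative {0,2,3,4,7,8}
Reachable = {0,2,3,4,7,8}
trace reaching 8: b·tau·b

Answer: REACHABLE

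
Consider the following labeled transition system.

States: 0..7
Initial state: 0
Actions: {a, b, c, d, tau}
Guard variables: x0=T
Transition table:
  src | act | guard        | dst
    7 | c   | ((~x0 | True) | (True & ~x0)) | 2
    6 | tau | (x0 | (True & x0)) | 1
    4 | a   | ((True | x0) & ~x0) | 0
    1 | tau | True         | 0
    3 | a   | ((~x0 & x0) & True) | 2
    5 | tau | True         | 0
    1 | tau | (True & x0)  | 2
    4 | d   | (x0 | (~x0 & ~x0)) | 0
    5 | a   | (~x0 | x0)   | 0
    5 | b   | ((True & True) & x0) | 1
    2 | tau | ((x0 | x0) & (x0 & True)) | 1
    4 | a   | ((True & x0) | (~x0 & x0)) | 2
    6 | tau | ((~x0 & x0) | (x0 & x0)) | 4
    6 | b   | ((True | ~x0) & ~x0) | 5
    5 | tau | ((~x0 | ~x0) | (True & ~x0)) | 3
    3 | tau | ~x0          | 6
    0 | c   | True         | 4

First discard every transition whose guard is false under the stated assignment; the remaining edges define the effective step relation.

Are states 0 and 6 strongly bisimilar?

Answer: NOT BISIMILAR

Analysis:
Refine partition for ~:
  P[0] = {{0,1,2,3,4,5,6,7}}
  P[1] = {{0,7},{1,2,6},{3},{4},{5}}
  P[2] = {{0},{1},{2},{3},{4},{5},{6},{7}}
Fixed point at round 3; 8 class(es).
[0]={0}  [6]={6}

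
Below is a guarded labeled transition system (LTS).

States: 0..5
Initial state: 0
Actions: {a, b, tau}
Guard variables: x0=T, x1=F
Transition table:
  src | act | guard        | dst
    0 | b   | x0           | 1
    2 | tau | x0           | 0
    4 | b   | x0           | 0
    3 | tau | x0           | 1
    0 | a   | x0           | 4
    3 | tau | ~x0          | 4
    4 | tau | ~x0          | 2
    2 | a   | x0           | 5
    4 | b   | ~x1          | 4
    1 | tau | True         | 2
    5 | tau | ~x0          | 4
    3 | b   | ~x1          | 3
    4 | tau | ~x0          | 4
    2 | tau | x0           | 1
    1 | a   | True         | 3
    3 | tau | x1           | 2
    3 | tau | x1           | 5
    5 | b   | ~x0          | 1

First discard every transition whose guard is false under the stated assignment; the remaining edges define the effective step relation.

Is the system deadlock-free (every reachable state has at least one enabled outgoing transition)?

Reachable = {0,1,2,3,4,5}
  0: a→4  b→1  [2 out]
  1: a→3  tau→2  [2 out]
  2: a→5  tau→0  tau→1  [3 out]
  3: b→3  tau→1  [2 out]
  4: b→0  b→4  [2 out]
  5: ∅  [STUCK]
witness 5: b·tau·a

Answer: DEADLOCK at state 5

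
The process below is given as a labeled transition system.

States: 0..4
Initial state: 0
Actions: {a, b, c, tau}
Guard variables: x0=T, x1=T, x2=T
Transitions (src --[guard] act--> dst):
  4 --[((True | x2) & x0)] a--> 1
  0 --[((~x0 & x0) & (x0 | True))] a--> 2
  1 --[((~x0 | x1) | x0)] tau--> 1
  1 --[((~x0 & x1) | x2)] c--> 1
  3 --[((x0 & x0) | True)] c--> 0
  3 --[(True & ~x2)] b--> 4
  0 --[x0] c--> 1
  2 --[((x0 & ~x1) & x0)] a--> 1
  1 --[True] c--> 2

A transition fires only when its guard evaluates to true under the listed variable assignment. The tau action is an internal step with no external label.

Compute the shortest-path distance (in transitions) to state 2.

Answer: 2

Working:
Breadth-first toward 2:
  depth 0: {0}
  depth 1: {1}
  depth 2: {2}
first hit 2 at d=2 via c·c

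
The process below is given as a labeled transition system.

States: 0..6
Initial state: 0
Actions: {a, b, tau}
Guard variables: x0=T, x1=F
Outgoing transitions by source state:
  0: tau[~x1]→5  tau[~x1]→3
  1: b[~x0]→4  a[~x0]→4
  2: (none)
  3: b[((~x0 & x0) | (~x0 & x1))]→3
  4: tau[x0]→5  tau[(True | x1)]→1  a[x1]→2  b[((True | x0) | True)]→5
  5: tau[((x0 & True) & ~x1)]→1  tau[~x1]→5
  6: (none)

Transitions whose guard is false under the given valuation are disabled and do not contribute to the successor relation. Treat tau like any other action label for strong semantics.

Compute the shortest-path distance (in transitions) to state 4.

Answer: UNREACHABLE

Working:
Layered search for 4:
  depth 0: {0}
  depth 1: {3,5}
  depth 2: {1}
4 never appears.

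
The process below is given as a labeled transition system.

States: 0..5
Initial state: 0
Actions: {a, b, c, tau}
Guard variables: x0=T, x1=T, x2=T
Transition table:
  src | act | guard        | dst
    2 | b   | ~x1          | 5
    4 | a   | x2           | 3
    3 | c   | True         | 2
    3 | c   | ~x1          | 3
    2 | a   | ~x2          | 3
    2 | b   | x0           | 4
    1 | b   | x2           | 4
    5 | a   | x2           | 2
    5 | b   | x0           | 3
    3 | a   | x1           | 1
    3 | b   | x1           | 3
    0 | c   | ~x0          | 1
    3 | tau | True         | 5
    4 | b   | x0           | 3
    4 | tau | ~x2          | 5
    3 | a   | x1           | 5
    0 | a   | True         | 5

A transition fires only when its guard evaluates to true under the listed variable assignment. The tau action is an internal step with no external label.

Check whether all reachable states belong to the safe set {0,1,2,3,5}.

Inv-set: {0,1,2,3,5}
Reach set: {0,1,2,3,4,5}
  0: safe
  1: safe
  2: safe
  3: safe
  4: ✗ unsafe
  5: safe
counterexample path to 4: a·a·b

Answer: INVARIANT VIOLATED at state 4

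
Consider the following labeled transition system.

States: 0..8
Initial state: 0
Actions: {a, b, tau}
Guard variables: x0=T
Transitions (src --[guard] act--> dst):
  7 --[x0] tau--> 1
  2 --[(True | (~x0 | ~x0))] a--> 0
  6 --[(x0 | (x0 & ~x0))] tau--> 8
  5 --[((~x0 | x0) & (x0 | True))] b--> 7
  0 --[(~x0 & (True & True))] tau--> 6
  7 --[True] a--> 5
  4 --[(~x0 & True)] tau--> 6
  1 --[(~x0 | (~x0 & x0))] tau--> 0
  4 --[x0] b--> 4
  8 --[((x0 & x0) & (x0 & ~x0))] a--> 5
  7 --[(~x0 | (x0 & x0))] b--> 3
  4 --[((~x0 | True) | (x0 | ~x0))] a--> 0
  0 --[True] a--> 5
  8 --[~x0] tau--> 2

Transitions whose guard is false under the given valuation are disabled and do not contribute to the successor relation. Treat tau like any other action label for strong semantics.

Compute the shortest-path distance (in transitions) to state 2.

Answer: UNREACHABLE

Analysis:
Breadth-first toward 2:
  Layer 0: {0}
  Layer 1: {5}
  Layer 2: {7}
  Layer 3: {1,3}
2 never appears.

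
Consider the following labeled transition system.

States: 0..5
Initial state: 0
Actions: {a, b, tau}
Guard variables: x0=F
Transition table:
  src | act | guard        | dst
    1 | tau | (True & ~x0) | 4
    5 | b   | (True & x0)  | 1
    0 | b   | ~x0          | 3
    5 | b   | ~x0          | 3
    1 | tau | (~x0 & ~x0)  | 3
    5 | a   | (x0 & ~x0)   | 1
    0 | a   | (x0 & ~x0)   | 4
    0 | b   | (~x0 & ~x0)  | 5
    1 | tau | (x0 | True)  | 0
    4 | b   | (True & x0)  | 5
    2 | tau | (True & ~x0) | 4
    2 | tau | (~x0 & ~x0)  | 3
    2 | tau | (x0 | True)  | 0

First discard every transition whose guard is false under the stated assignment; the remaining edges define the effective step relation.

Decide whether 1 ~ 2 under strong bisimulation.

Bisimulation quotient by refinement:
  round 0: {{0,1,2,3,4,5}}
  round 1: {{0,5},{1,2},{3,4}}
  round 2: {{0},{1,2},{3,4},{5}}
stable after 3 split(s): 4 block(s)
[1]={1,2}  [2]={1,2}

Answer: BISIMILAR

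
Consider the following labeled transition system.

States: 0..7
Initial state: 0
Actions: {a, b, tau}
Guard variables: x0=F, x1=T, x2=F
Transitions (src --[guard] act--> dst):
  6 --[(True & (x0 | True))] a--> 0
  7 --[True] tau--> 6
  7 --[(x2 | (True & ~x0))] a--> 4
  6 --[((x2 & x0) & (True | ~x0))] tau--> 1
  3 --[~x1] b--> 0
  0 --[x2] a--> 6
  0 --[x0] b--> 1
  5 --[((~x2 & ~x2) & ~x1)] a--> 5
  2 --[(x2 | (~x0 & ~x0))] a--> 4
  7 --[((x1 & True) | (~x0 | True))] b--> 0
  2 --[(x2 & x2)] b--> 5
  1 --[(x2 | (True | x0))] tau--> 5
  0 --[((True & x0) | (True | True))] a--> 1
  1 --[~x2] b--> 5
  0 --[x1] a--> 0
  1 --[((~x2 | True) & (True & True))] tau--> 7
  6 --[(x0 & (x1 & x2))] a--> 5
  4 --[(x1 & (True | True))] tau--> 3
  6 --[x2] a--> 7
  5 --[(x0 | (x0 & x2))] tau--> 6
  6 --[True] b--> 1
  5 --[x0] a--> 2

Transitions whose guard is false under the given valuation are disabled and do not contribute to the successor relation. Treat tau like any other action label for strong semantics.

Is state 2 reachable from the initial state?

Answer: UNREACHABLE

Working:
Guard filter leaves 12 enabled edge(s).
L0 = {0}
L1 = {1}  total {0,1}
L2 = {5,7}  total {0,1,5,7}
L3 = {4,6}  total {0,1,4,5,6,7}
L4 = {3}  total {0,1,3,4,5,6,7}
Reach set: {0,1,3,4,5,6,7}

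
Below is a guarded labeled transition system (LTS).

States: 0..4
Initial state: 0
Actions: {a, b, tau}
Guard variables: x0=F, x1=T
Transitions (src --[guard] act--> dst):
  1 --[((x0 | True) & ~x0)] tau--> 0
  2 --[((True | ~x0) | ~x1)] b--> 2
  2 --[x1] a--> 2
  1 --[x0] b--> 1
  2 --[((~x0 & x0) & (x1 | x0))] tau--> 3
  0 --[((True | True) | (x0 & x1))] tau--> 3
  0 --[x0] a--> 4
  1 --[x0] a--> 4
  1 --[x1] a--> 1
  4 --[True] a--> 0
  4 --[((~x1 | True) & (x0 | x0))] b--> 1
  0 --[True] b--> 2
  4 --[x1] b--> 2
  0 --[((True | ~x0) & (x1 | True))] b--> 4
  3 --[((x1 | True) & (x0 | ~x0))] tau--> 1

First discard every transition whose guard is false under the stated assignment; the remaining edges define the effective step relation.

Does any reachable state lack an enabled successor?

Answer: DEADLOCK-FREE

Trace:
Reach set: {0,1,2,3,4}
  0: b→2  b→4  tau→3  [deg 3]
  1: a→1  tau→0  [deg 2]
  2: a→2  b→2  [deg 2]
  3: tau→1  [deg 1]
  4: a→0  b→2  [deg 2]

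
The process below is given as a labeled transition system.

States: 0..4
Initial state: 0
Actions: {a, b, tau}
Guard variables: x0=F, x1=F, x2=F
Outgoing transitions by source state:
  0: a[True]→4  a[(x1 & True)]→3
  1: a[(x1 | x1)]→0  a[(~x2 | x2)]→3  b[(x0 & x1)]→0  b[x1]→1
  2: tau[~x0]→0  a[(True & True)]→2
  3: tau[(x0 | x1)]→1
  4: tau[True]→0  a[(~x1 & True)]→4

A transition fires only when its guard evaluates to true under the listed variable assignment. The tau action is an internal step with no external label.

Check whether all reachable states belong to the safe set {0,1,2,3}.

Answer: INVARIANT VIOLATED at state 4

Working:
Allowed set {0,1,2,3}
Reachable = {0,4}
  0: ✓
  4: outside
counterexample path to 4: a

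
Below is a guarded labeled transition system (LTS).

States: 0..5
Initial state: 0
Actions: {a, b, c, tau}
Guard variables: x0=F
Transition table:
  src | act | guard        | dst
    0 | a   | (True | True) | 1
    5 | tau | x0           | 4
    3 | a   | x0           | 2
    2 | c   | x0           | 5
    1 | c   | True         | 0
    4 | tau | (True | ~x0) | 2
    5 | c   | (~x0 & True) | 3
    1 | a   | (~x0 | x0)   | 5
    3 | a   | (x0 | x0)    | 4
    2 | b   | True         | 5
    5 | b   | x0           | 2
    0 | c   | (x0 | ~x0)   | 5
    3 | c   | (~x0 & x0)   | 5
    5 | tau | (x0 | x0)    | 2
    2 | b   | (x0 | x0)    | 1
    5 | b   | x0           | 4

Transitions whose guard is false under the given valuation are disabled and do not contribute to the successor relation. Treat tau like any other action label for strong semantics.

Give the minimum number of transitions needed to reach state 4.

Answer: UNREACHABLE

Trace:
BFS to 4:
  L0 = {0}
  L1 = {1,5}
  L2 = {3}
4 never appears.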